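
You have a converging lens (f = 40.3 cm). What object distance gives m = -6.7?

46.3 cm

m = −d_i/d_o ⇒ d_i = −m·d_o.
1/f = 1/d_o + 1/d_i = 1/d_o − 1/(m·d_o) = (1 − 1/m)/d_o, so d_o = f(1 − 1/m) = (40.30)(1 − 1/(-6.7)) = 46.3 cm.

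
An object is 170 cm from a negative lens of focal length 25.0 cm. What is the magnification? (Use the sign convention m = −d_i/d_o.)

m = +0.128

For a negative lens, f = -25.0 cm.
1/d_i = 1/f − 1/d_o = 1/(-25.00) − 1/(170) = -0.04588, so d_i = -21.79 cm.
m = −d_i/d_o = −(-21.79)/(170) = +0.128.
The image is virtual, upright and reduced, on the same side as the object.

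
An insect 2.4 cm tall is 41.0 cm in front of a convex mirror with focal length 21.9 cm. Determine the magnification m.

m = +0.348

For a convex mirror, f = -21.9 cm.
1/d_i = 1/f − 1/d_o = 1/(-21.90) − 1/(41.0) = -0.07005, so d_i = -14.28 cm.
m = −d_i/d_o = −(-14.28)/(41.0) = +0.348.
The image is virtual, upright and reduced, behind the mirror.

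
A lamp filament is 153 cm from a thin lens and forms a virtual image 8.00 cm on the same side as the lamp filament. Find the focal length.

f = -8.44 cm (diverging)

Virtual image ⇒ d_i = −8.00 cm.
1/f = 1/d_o + 1/d_i = 1/(153) + 1/(-8.00) = -0.1185, so f = -8.44 cm.
Since f is negative, the thin lens is diverging.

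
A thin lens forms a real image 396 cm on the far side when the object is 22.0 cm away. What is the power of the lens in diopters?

d_i = +396 cm.
1/f = 1/d_o + 1/d_i = 1/(22.0) + 1/(396) = 0.04798 cm⁻¹.
f = 20.84 cm = 0.2084 m, so P = 1/f = +4.80 D.

P = +4.80 D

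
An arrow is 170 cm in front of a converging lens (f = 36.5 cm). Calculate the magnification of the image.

1/d_i = 1/f − 1/d_o = 1/(36.50) − 1/(170) = 0.02151, so d_i = 46.48 cm.
m = −d_i/d_o = −(46.48)/(170) = -0.273.
The image is real, inverted and reduced, on the far side of the lens.

m = -0.273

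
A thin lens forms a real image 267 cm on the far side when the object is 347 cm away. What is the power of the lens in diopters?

P = +0.663 D

d_i = +267 cm.
1/f = 1/d_o + 1/d_i = 1/(347) + 1/(267) = 0.006627 cm⁻¹.
f = 150.9 cm = 1.509 m, so P = 1/f = +0.663 D.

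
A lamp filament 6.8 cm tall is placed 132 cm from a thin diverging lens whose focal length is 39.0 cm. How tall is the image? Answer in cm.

For a diverging lens, f = -39.0 cm.
1/d_i = 1/f − 1/d_o = 1/(-39.00) − 1/(132) = -0.03322, so d_i = -30.11 cm.
m = −d_i/d_o = +0.2281.
|h_i| = |m|·h_o = 0.2281 × 6.8 = 1.55 cm. The image is virtual, upright and reduced, on the same side as the object.

1.55 cm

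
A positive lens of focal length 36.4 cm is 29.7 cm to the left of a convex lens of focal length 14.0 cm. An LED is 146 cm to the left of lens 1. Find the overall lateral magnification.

Lens 1: 1/d_i1 = 1/(36.4) − 1/(146) = 0.02062, so d_i1 = 48.49 cm; m₁ = −d_i1/d_o1 = -0.3321.
d_o2 = 29.7 − (48.49) = -18.79 cm (virtual object).
Lens 2: 1/d_i2 = 1/(14.0) − 1/(-18.79) = 0.1246, so d_i2 = 8.023 cm; m₂ = −d_i2/d_o2 = +0.4270.
m = m₁·m₂ = (-0.3321)(+0.4270) = -0.142.

m = -0.142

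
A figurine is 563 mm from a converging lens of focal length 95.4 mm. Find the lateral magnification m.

1/d_i = 1/f − 1/d_o = 1/(95.40) − 1/(563) = 0.008706, so d_i = 114.9 mm.
m = −d_i/d_o = −(114.9)/(563) = -0.204.
The image is real, inverted and reduced, on the far side of the lens.

m = -0.204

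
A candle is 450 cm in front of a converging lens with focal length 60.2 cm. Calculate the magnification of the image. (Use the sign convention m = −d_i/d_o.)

1/d_i = 1/f − 1/d_o = 1/(60.20) − 1/(450) = 0.01439, so d_i = 69.50 cm.
m = −d_i/d_o = −(69.50)/(450) = -0.154.
The image is real, inverted and reduced, on the far side of the lens.

m = -0.154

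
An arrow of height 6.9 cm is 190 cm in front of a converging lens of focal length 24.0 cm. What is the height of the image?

0.998 cm

1/d_i = 1/f − 1/d_o = 1/(24.00) − 1/(190) = 0.03640, so d_i = 27.47 cm.
m = −d_i/d_o = -0.1446.
|h_i| = |m|·h_o = 0.1446 × 6.9 = 0.998 cm. The image is real, inverted and reduced, on the far side of the lens.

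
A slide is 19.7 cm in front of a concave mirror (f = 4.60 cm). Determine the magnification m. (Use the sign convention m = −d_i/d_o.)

1/d_i = 1/f − 1/d_o = 1/(4.600) − 1/(19.7) = 0.1666, so d_i = 6.001 cm.
m = −d_i/d_o = −(6.001)/(19.7) = -0.305.
The image is real, inverted and reduced, in front of the mirror.

m = -0.305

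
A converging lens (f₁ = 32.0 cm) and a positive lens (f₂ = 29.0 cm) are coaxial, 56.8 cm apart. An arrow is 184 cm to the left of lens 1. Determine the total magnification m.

m = -0.558

Lens 1: 1/d_i1 = 1/(32.0) − 1/(184) = 0.02582, so d_i1 = 38.74 cm; m₁ = −d_i1/d_o1 = -0.2105.
d_o2 = 56.8 − (38.74) = 18.06 cm.
Lens 2: 1/d_i2 = 1/(29.0) − 1/(18.06) = -0.02089, so d_i2 = -47.87 cm; m₂ = −d_i2/d_o2 = +2.651.
m = m₁·m₂ = (-0.2105)(+2.651) = -0.558.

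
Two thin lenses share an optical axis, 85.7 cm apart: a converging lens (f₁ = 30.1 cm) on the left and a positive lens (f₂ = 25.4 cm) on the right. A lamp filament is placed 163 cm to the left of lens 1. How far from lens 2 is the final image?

53.0 cm

Lens 1: 1/d_i1 = 1/f₁ − 1/d_o1 = 1/(30.1) − 1/(163) = 0.02709, so d_i1 = 36.92 cm.
The intermediate image is 36.92 cm to the right of lens 1, which is 85.7 − (36.92) = 48.78 cm to the left of lens 2, so d_o2 = +48.78 cm.
Lens 2: 1/d_i2 = 1/f₂ − 1/d_o2 = 1/(25.4) − 1/(48.78) = 0.01887, so d_i2 = 53.0 cm.
The final image is real, 53.0 cm to the right of lens 2 (overall magnification ≈ 0.25).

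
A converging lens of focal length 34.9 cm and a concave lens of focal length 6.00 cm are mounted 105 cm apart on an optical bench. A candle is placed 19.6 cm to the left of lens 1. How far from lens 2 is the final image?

5.77 cm

Lens 1: 1/d_i1 = 1/f₁ − 1/d_o1 = 1/(34.9) − 1/(19.6) = -0.02237, so d_i1 = -44.71 cm.
The intermediate image is 44.71 cm to the left of lens 1 (virtual), which is 105 − (-44.71) = 149.7 cm to the left of lens 2, so d_o2 = +149.7 cm.
Lens 2 is diverging, so f₂ = −6.00 cm.
Lens 2: 1/d_i2 = 1/f₂ − 1/d_o2 = 1/(-6.00) − 1/(149.7) = -0.1733, so d_i2 = -5.77 cm.
The final image is virtual, 5.77 cm to the left of lens 2 (overall magnification ≈ 0.088).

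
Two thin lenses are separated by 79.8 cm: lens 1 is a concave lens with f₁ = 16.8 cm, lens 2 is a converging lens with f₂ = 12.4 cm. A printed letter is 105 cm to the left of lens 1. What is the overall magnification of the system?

f₁ = −16.8 cm (diverging).
Lens 1: 1/d_i1 = 1/(-16.8) − 1/(105) = -0.06905, so d_i1 = -14.48 cm; m₁ = −d_i1/d_o1 = +0.1379.
d_o2 = 79.8 − (-14.48) = 94.28 cm.
Lens 2: 1/d_i2 = 1/(12.4) − 1/(94.28) = 0.07004, so d_i2 = 14.28 cm; m₂ = −d_i2/d_o2 = -0.1514.
m = m₁·m₂ = (+0.1379)(-0.1514) = -0.0209.

m = -0.0209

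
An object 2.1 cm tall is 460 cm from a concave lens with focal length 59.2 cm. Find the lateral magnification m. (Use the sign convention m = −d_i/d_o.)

m = +0.114

For a concave lens, f = -59.2 cm.
1/d_i = 1/f − 1/d_o = 1/(-59.20) − 1/(460) = -0.01907, so d_i = -52.45 cm.
m = −d_i/d_o = −(-52.45)/(460) = +0.114.
The image is virtual, upright and reduced, on the same side as the object.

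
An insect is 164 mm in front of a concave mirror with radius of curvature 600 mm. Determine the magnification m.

f = R/2 = 600/2 = 300.0 mm.
1/d_i = 1/f − 1/d_o = 1/(300.0) − 1/(164) = -0.002764, so d_i = -361.8 mm.
m = −d_i/d_o = −(-361.8)/(164) = +2.21.
The image is virtual, upright and enlarged, behind the mirror.

m = +2.21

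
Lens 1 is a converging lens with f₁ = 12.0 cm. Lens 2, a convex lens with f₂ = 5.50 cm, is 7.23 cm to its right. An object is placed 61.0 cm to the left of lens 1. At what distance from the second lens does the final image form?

Lens 1: 1/d_i1 = 1/f₁ − 1/d_o1 = 1/(12.0) − 1/(61.0) = 0.06694, so d_i1 = 14.94 cm.
The intermediate image is 14.94 cm to the right of lens 1, which lies 7.710 cm to the right of lens 2 — a virtual object — so d_o2 = −7.710 cm.
Lens 2: 1/d_i2 = 1/f₂ − 1/d_o2 = 1/(5.50) − 1/(-7.710) = 0.3115, so d_i2 = 3.21 cm.
The final image is real, 3.21 cm to the right of lens 2 (overall magnification ≈ -0.10).

3.21 cm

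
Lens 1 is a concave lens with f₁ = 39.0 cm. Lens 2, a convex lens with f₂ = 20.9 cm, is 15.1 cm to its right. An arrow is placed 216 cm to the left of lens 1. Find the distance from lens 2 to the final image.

36.9 cm

Lens 1 is diverging, so f₁ = −39.0 cm.
Lens 1: 1/d_i1 = 1/f₁ − 1/d_o1 = 1/(-39.0) − 1/(216) = -0.03027, so d_i1 = -33.04 cm.
The intermediate image is 33.04 cm to the left of lens 1 (virtual), which is 15.1 − (-33.04) = 48.14 cm to the left of lens 2, so d_o2 = +48.14 cm.
Lens 2: 1/d_i2 = 1/f₂ − 1/d_o2 = 1/(20.9) − 1/(48.14) = 0.02707, so d_i2 = 36.9 cm.
The final image is real, 36.9 cm to the right of lens 2 (overall magnification ≈ -0.12).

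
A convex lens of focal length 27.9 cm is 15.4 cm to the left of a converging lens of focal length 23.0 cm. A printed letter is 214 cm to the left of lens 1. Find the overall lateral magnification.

m = -0.0869

Lens 1: 1/d_i1 = 1/(27.9) − 1/(214) = 0.03117, so d_i1 = 32.08 cm; m₁ = −d_i1/d_o1 = -0.1499.
d_o2 = 15.4 − (32.08) = -16.68 cm (virtual object).
Lens 2: 1/d_i2 = 1/(23.0) − 1/(-16.68) = 0.1034, so d_i2 = 9.668 cm; m₂ = −d_i2/d_o2 = +0.5796.
m = m₁·m₂ = (-0.1499)(+0.5796) = -0.0869.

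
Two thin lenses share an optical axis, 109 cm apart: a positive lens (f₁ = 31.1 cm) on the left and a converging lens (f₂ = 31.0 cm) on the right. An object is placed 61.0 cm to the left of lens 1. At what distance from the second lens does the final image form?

97.0 cm

Lens 1: 1/d_i1 = 1/f₁ − 1/d_o1 = 1/(31.1) − 1/(61.0) = 0.01576, so d_i1 = 63.45 cm.
The intermediate image is 63.45 cm to the right of lens 1, which is 109 − (63.45) = 45.55 cm to the left of lens 2, so d_o2 = +45.55 cm.
Lens 2: 1/d_i2 = 1/f₂ − 1/d_o2 = 1/(31.0) − 1/(45.55) = 0.01030, so d_i2 = 97.0 cm.
The final image is real, 97.0 cm to the right of lens 2 (overall magnification ≈ 2.2).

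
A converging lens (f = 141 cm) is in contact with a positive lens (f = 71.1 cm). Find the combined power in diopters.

P = +2.12 D

P₁ = 1/f₁ = 1/(1.41 m) = +0.7092 D; P₂ = 1/f₂ = 1/(0.711 m) = +1.406 D.
For thin lenses in contact, P = P₁ + P₂ = (+0.7092) + (+1.406) = +2.12 D.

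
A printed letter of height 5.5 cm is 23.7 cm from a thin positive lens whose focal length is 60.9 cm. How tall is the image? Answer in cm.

9.00 cm

1/d_i = 1/f − 1/d_o = 1/(60.90) − 1/(23.7) = -0.02577, so d_i = -38.80 cm.
m = −d_i/d_o = +1.637.
|h_i| = |m|·h_o = 1.637 × 5.5 = 9.00 cm. The image is virtual, upright and enlarged, on the same side as the object.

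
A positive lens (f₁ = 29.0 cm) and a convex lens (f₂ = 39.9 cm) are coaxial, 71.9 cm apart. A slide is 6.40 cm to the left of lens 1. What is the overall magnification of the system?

m = -1.27

Lens 1: 1/d_i1 = 1/(29.0) − 1/(6.40) = -0.1218, so d_i1 = -8.212 cm; m₁ = −d_i1/d_o1 = +1.283.
d_o2 = 71.9 − (-8.212) = 80.11 cm.
Lens 2: 1/d_i2 = 1/(39.9) − 1/(80.11) = 0.01258, so d_i2 = 79.49 cm; m₂ = −d_i2/d_o2 = -0.9923.
m = m₁·m₂ = (+1.283)(-0.9923) = -1.27.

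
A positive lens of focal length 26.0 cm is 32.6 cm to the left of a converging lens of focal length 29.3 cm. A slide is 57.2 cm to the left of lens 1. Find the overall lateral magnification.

m = -0.550

Lens 1: 1/d_i1 = 1/(26.0) − 1/(57.2) = 0.02098, so d_i1 = 47.67 cm; m₁ = −d_i1/d_o1 = -0.8334.
d_o2 = 32.6 − (47.67) = -15.07 cm (virtual object).
Lens 2: 1/d_i2 = 1/(29.3) − 1/(-15.07) = 0.1005, so d_i2 = 9.952 cm; m₂ = −d_i2/d_o2 = +0.6604.
m = m₁·m₂ = (-0.8334)(+0.6604) = -0.550.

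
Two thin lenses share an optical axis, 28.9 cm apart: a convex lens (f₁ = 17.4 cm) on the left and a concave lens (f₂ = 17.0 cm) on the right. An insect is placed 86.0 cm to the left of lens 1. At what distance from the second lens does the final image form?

5.00 cm

Lens 1: 1/d_i1 = 1/f₁ − 1/d_o1 = 1/(17.4) − 1/(86.0) = 0.04584, so d_i1 = 21.81 cm.
The intermediate image is 21.81 cm to the right of lens 1, which is 28.9 − (21.81) = 7.090 cm to the left of lens 2, so d_o2 = +7.090 cm.
Lens 2 is diverging, so f₂ = −17.0 cm.
Lens 2: 1/d_i2 = 1/f₂ − 1/d_o2 = 1/(-17.0) − 1/(7.090) = -0.1999, so d_i2 = -5.00 cm.
The final image is virtual, 5.00 cm to the left of lens 2 (overall magnification ≈ -0.18).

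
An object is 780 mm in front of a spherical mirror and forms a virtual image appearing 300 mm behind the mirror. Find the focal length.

Virtual image ⇒ d_i = −300 mm.
1/f = 1/d_o + 1/d_i = 1/(780) + 1/(-300) = -0.002051, so f = -488 mm.
Since f is negative, the spherical mirror is convex.

f = -488 mm (convex)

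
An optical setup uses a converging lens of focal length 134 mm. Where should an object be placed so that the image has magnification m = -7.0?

m = −d_i/d_o ⇒ d_i = −m·d_o.
1/f = 1/d_o + 1/d_i = 1/d_o − 1/(m·d_o) = (1 − 1/m)/d_o, so d_o = f(1 − 1/m) = (134.0)(1 − 1/(-7.0)) = 153 mm.

153 mm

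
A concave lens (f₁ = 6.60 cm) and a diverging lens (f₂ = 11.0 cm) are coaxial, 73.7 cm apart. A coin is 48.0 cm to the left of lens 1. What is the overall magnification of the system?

f₁ = −6.60 cm (diverging).
Lens 1: 1/d_i1 = 1/(-6.60) − 1/(48.0) = -0.1723, so d_i1 = -5.802 cm; m₁ = −d_i1/d_o1 = +0.1209.
d_o2 = 73.7 − (-5.802) = 79.50 cm.
f₂ = −11.0 cm (diverging).
Lens 2: 1/d_i2 = 1/(-11.0) − 1/(79.50) = -0.1035, so d_i2 = -9.663 cm; m₂ = −d_i2/d_o2 = +0.1215.
m = m₁·m₂ = (+0.1209)(+0.1215) = +0.0147.

m = +0.0147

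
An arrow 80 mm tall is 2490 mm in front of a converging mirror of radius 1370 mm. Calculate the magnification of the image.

m = -0.380

f = R/2 = 1370/2 = 685.0 mm.
1/d_i = 1/f − 1/d_o = 1/(685.0) − 1/(2490) = 0.001058, so d_i = 945.0 mm.
m = −d_i/d_o = −(945.0)/(2490) = -0.380.
The image is real, inverted and reduced, in front of the mirror.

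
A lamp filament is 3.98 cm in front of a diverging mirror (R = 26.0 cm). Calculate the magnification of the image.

f = R/2 = 26.0/2 = 13.00 cm; for a diverging mirror, f = -13.00 cm.
1/d_i = 1/f − 1/d_o = 1/(-13.00) − 1/(3.98) = -0.3282, so d_i = -3.047 cm.
m = −d_i/d_o = −(-3.047)/(3.98) = +0.766.
The image is virtual, upright and reduced, behind the mirror.

m = +0.766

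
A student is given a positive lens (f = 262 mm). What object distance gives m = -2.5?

m = −d_i/d_o ⇒ d_i = −m·d_o.
1/f = 1/d_o + 1/d_i = 1/d_o − 1/(m·d_o) = (1 − 1/m)/d_o, so d_o = f(1 − 1/m) = (262.0)(1 − 1/(-2.5)) = 367 mm.

367 mm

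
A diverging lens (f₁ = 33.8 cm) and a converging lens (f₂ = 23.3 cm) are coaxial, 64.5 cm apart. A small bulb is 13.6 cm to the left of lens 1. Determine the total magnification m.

f₁ = −33.8 cm (diverging).
Lens 1: 1/d_i1 = 1/(-33.8) − 1/(13.6) = -0.1031, so d_i1 = -9.698 cm; m₁ = −d_i1/d_o1 = +0.7131.
d_o2 = 64.5 − (-9.698) = 74.20 cm.
Lens 2: 1/d_i2 = 1/(23.3) − 1/(74.20) = 0.02944, so d_i2 = 33.97 cm; m₂ = −d_i2/d_o2 = -0.4578.
m = m₁·m₂ = (+0.7131)(-0.4578) = -0.326.

m = -0.326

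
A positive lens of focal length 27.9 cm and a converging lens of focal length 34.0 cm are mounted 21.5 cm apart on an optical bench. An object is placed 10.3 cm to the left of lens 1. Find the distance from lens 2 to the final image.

Lens 1: 1/d_i1 = 1/f₁ − 1/d_o1 = 1/(27.9) − 1/(10.3) = -0.06125, so d_i1 = -16.33 cm.
The intermediate image is 16.33 cm to the left of lens 1 (virtual), which is 21.5 − (-16.33) = 37.83 cm to the left of lens 2, so d_o2 = +37.83 cm.
Lens 2: 1/d_i2 = 1/f₂ − 1/d_o2 = 1/(34.0) − 1/(37.83) = 0.002978, so d_i2 = 336 cm.
The final image is real, 336 cm to the right of lens 2 (overall magnification ≈ -14).

336 cm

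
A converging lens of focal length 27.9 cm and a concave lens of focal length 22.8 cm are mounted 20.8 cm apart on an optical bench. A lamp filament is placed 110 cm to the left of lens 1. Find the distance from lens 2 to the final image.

60.8 cm

Lens 1: 1/d_i1 = 1/f₁ − 1/d_o1 = 1/(27.9) − 1/(110) = 0.02675, so d_i1 = 37.38 cm.
The intermediate image is 37.38 cm to the right of lens 1, which lies 16.58 cm to the right of lens 2 — a virtual object — so d_o2 = −16.58 cm.
Lens 2 is diverging, so f₂ = −22.8 cm.
Lens 2: 1/d_i2 = 1/f₂ − 1/d_o2 = 1/(-22.8) − 1/(-16.58) = 0.01645, so d_i2 = 60.8 cm.
The final image is real, 60.8 cm to the right of lens 2 (overall magnification ≈ -1.2).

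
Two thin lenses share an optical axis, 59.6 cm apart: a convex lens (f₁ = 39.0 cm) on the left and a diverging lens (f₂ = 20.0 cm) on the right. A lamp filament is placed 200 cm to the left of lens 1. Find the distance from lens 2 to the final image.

Lens 1: 1/d_i1 = 1/f₁ − 1/d_o1 = 1/(39.0) − 1/(200) = 0.02064, so d_i1 = 48.45 cm.
The intermediate image is 48.45 cm to the right of lens 1, which is 59.6 − (48.45) = 11.15 cm to the left of lens 2, so d_o2 = +11.15 cm.
Lens 2 is diverging, so f₂ = −20.0 cm.
Lens 2: 1/d_i2 = 1/f₂ − 1/d_o2 = 1/(-20.0) − 1/(11.15) = -0.1397, so d_i2 = -7.16 cm.
The final image is virtual, 7.16 cm to the left of lens 2 (overall magnification ≈ -0.16).

7.16 cm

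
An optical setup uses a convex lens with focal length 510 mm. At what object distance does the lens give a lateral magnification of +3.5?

m = −d_i/d_o ⇒ d_i = −m·d_o.
1/f = 1/d_o + 1/d_i = 1/d_o − 1/(m·d_o) = (1 − 1/m)/d_o, so d_o = f(1 − 1/m) = (510.0)(1 − 1/(+3.5)) = 364 mm.

364 mm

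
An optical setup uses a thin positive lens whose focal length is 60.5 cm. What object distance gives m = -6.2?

m = −d_i/d_o ⇒ d_i = −m·d_o.
1/f = 1/d_o + 1/d_i = 1/d_o − 1/(m·d_o) = (1 − 1/m)/d_o, so d_o = f(1 − 1/m) = (60.50)(1 − 1/(-6.2)) = 70.3 cm.

70.3 cm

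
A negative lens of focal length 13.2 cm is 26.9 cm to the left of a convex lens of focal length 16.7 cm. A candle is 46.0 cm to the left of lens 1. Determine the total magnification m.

m = -0.182

f₁ = −13.2 cm (diverging).
Lens 1: 1/d_i1 = 1/(-13.2) − 1/(46.0) = -0.09750, so d_i1 = -10.26 cm; m₁ = −d_i1/d_o1 = +0.2230.
d_o2 = 26.9 − (-10.26) = 37.16 cm.
Lens 2: 1/d_i2 = 1/(16.7) − 1/(37.16) = 0.03297, so d_i2 = 30.33 cm; m₂ = −d_i2/d_o2 = -0.8162.
m = m₁·m₂ = (+0.2230)(-0.8162) = -0.182.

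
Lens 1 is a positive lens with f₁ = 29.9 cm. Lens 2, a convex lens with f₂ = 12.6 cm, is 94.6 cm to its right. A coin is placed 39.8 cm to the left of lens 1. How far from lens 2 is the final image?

8.44 cm

Lens 1: 1/d_i1 = 1/f₁ − 1/d_o1 = 1/(29.9) − 1/(39.8) = 0.008319, so d_i1 = 120.2 cm.
The intermediate image is 120.2 cm to the right of lens 1, which lies 25.60 cm to the right of lens 2 — a virtual object — so d_o2 = −25.60 cm.
Lens 2: 1/d_i2 = 1/f₂ − 1/d_o2 = 1/(12.6) − 1/(-25.60) = 0.1184, so d_i2 = 8.44 cm.
The final image is real, 8.44 cm to the right of lens 2 (overall magnification ≈ -1.00).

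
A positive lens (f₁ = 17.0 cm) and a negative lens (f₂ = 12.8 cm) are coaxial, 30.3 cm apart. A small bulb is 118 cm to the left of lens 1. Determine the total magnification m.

m = -0.0927

Lens 1: 1/d_i1 = 1/(17.0) − 1/(118) = 0.05035, so d_i1 = 19.86 cm; m₁ = −d_i1/d_o1 = -0.1683.
d_o2 = 30.3 − (19.86) = 10.44 cm.
f₂ = −12.8 cm (diverging).
Lens 2: 1/d_i2 = 1/(-12.8) − 1/(10.44) = -0.1739, so d_i2 = -5.750 cm; m₂ = −d_i2/d_o2 = +0.5508.
m = m₁·m₂ = (-0.1683)(+0.5508) = -0.0927.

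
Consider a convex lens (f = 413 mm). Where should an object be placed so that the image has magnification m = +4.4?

319 mm

m = −d_i/d_o ⇒ d_i = −m·d_o.
1/f = 1/d_o + 1/d_i = 1/d_o − 1/(m·d_o) = (1 − 1/m)/d_o, so d_o = f(1 − 1/m) = (413.0)(1 − 1/(+4.4)) = 319 mm.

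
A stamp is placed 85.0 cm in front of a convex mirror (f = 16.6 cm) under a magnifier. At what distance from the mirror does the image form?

13.9 cm

For a convex mirror, f = -16.6 cm.
Mirror equation: 1/q = 1/f − 1/p = 1/(-16.60) − 1/(85.0) = -0.06024 − 0.01176 = -0.07201, so q = -13.9 cm.
The image is virtual, upright and reduced, behind the mirror.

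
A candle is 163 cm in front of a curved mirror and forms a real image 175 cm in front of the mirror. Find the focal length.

f = 84.4 cm (concave)

Real image ⇒ d_i = +175 cm.
1/f = 1/d_o + 1/d_i = 1/(163) + 1/(175) = 0.01185, so f = 84.4 cm.
Since f is positive, the curved mirror is concave.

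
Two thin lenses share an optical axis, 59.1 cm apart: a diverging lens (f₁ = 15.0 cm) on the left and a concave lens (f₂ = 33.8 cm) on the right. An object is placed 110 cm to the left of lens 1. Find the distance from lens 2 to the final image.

23.0 cm

Lens 1 is diverging, so f₁ = −15.0 cm.
Lens 1: 1/d_i1 = 1/f₁ − 1/d_o1 = 1/(-15.0) − 1/(110) = -0.07576, so d_i1 = -13.20 cm.
The intermediate image is 13.20 cm to the left of lens 1 (virtual), which is 59.1 − (-13.20) = 72.30 cm to the left of lens 2, so d_o2 = +72.30 cm.
Lens 2 is diverging, so f₂ = −33.8 cm.
Lens 2: 1/d_i2 = 1/f₂ − 1/d_o2 = 1/(-33.8) − 1/(72.30) = -0.04342, so d_i2 = -23.0 cm.
The final image is virtual, 23.0 cm to the left of lens 2 (overall magnification ≈ 0.038).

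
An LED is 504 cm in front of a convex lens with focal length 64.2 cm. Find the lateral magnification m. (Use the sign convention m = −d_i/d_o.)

m = -0.146

1/d_i = 1/f − 1/d_o = 1/(64.20) − 1/(504) = 0.01359, so d_i = 73.57 cm.
m = −d_i/d_o = −(73.57)/(504) = -0.146.
The image is real, inverted and reduced, on the far side of the lens.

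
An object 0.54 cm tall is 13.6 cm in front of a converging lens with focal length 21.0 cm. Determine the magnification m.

m = +2.84

1/d_i = 1/f − 1/d_o = 1/(21.00) − 1/(13.6) = -0.02591, so d_i = -38.59 cm.
m = −d_i/d_o = −(-38.59)/(13.6) = +2.84.
The image is virtual, upright and enlarged, on the same side as the object.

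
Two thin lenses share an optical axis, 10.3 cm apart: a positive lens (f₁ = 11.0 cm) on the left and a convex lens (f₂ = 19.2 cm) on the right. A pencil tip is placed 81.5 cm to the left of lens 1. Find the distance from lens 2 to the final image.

Lens 1: 1/d_i1 = 1/f₁ − 1/d_o1 = 1/(11.0) − 1/(81.5) = 0.07864, so d_i1 = 12.72 cm.
The intermediate image is 12.72 cm to the right of lens 1, which lies 2.420 cm to the right of lens 2 — a virtual object — so d_o2 = −2.420 cm.
Lens 2: 1/d_i2 = 1/f₂ − 1/d_o2 = 1/(19.2) − 1/(-2.420) = 0.4653, so d_i2 = 2.15 cm.
The final image is real, 2.15 cm to the right of lens 2 (overall magnification ≈ -0.14).

2.15 cm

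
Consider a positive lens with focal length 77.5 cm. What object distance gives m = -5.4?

91.9 cm

m = −d_i/d_o ⇒ d_i = −m·d_o.
1/f = 1/d_o + 1/d_i = 1/d_o − 1/(m·d_o) = (1 − 1/m)/d_o, so d_o = f(1 − 1/m) = (77.50)(1 − 1/(-5.4)) = 91.9 cm.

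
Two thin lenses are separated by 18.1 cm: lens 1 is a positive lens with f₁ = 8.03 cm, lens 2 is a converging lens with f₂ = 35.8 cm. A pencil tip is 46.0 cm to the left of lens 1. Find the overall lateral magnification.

Lens 1: 1/d_i1 = 1/(8.03) − 1/(46.0) = 0.1028, so d_i1 = 9.728 cm; m₁ = −d_i1/d_o1 = -0.2115.
d_o2 = 18.1 − (9.728) = 8.372 cm.
Lens 2: 1/d_i2 = 1/(35.8) − 1/(8.372) = -0.09151, so d_i2 = -10.93 cm; m₂ = −d_i2/d_o2 = +1.305.
m = m₁·m₂ = (-0.2115)(+1.305) = -0.276.

m = -0.276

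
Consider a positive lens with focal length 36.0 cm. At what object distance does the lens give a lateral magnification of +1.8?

16.0 cm

m = −d_i/d_o ⇒ d_i = −m·d_o.
1/f = 1/d_o + 1/d_i = 1/d_o − 1/(m·d_o) = (1 − 1/m)/d_o, so d_o = f(1 − 1/m) = (36.00)(1 − 1/(+1.8)) = 16.0 cm.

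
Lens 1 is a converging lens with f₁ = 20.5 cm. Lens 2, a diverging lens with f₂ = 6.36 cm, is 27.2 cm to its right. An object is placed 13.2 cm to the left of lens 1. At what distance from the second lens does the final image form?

5.79 cm

Lens 1: 1/d_i1 = 1/f₁ − 1/d_o1 = 1/(20.5) − 1/(13.2) = -0.02698, so d_i1 = -37.07 cm.
The intermediate image is 37.07 cm to the left of lens 1 (virtual), which is 27.2 − (-37.07) = 64.27 cm to the left of lens 2, so d_o2 = +64.27 cm.
Lens 2 is diverging, so f₂ = −6.36 cm.
Lens 2: 1/d_i2 = 1/f₂ − 1/d_o2 = 1/(-6.36) − 1/(64.27) = -0.1728, so d_i2 = -5.79 cm.
The final image is virtual, 5.79 cm to the left of lens 2 (overall magnification ≈ 0.25).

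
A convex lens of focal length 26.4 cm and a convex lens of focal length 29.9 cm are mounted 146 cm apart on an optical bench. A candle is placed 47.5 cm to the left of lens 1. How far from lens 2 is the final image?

45.7 cm

Lens 1: 1/d_i1 = 1/f₁ − 1/d_o1 = 1/(26.4) − 1/(47.5) = 0.01683, so d_i1 = 59.43 cm.
The intermediate image is 59.43 cm to the right of lens 1, which is 146 − (59.43) = 86.57 cm to the left of lens 2, so d_o2 = +86.57 cm.
Lens 2: 1/d_i2 = 1/f₂ − 1/d_o2 = 1/(29.9) − 1/(86.57) = 0.02189, so d_i2 = 45.7 cm.
The final image is real, 45.7 cm to the right of lens 2 (overall magnification ≈ 0.66).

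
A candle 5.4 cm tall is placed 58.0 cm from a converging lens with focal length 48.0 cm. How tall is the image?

25.9 cm

1/d_i = 1/f − 1/d_o = 1/(48.00) − 1/(58.0) = 0.003592, so d_i = 278.4 cm.
m = −d_i/d_o = -4.800.
|h_i| = |m|·h_o = 4.800 × 5.4 = 25.9 cm. The image is real, inverted and enlarged, on the far side of the lens.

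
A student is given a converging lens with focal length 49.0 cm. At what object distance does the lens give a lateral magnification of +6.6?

41.6 cm

m = −d_i/d_o ⇒ d_i = −m·d_o.
1/f = 1/d_o + 1/d_i = 1/d_o − 1/(m·d_o) = (1 − 1/m)/d_o, so d_o = f(1 − 1/m) = (49.00)(1 − 1/(+6.6)) = 41.6 cm.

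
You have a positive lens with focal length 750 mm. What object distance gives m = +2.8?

482 mm

m = −d_i/d_o ⇒ d_i = −m·d_o.
1/f = 1/d_o + 1/d_i = 1/d_o − 1/(m·d_o) = (1 − 1/m)/d_o, so d_o = f(1 − 1/m) = (750.0)(1 − 1/(+2.8)) = 482 mm.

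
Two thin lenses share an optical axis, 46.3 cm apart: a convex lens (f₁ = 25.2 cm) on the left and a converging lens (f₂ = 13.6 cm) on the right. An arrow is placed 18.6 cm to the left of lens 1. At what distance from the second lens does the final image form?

Lens 1: 1/d_i1 = 1/f₁ − 1/d_o1 = 1/(25.2) − 1/(18.6) = -0.01408, so d_i1 = -71.02 cm.
The intermediate image is 71.02 cm to the left of lens 1 (virtual), which is 46.3 − (-71.02) = 117.3 cm to the left of lens 2, so d_o2 = +117.3 cm.
Lens 2: 1/d_i2 = 1/f₂ − 1/d_o2 = 1/(13.6) − 1/(117.3) = 0.06500, so d_i2 = 15.4 cm.
The final image is real, 15.4 cm to the right of lens 2 (overall magnification ≈ -0.50).

15.4 cm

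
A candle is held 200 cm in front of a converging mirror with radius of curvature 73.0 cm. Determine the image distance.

f = R/2 = 73.0/2 = 36.50 cm.
Mirror equation: 1/q = 1/f − 1/p = 1/(36.50) − 1/(200) = 0.02740 − 0.005000 = 0.02240, so q = 44.6 cm.
The image is real, inverted and reduced, in front of the mirror.

44.6 cm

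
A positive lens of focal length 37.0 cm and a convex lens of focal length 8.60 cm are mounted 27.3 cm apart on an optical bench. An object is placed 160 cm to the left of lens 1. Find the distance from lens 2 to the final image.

6.09 cm

Lens 1: 1/d_i1 = 1/f₁ − 1/d_o1 = 1/(37.0) − 1/(160) = 0.02078, so d_i1 = 48.13 cm.
The intermediate image is 48.13 cm to the right of lens 1, which lies 20.83 cm to the right of lens 2 — a virtual object — so d_o2 = −20.83 cm.
Lens 2: 1/d_i2 = 1/f₂ − 1/d_o2 = 1/(8.60) − 1/(-20.83) = 0.1643, so d_i2 = 6.09 cm.
The final image is real, 6.09 cm to the right of lens 2 (overall magnification ≈ -0.088).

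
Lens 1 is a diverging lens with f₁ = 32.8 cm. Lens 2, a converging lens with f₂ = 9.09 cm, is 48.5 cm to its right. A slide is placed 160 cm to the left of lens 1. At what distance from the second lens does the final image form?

10.3 cm

Lens 1 is diverging, so f₁ = −32.8 cm.
Lens 1: 1/d_i1 = 1/f₁ − 1/d_o1 = 1/(-32.8) − 1/(160) = -0.03674, so d_i1 = -27.22 cm.
The intermediate image is 27.22 cm to the left of lens 1 (virtual), which is 48.5 − (-27.22) = 75.72 cm to the left of lens 2, so d_o2 = +75.72 cm.
Lens 2: 1/d_i2 = 1/f₂ − 1/d_o2 = 1/(9.09) − 1/(75.72) = 0.09680, so d_i2 = 10.3 cm.
The final image is real, 10.3 cm to the right of lens 2 (overall magnification ≈ -0.023).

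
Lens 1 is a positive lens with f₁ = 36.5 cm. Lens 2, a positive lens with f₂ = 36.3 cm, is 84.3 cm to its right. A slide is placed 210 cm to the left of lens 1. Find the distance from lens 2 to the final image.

Lens 1: 1/d_i1 = 1/f₁ − 1/d_o1 = 1/(36.5) − 1/(210) = 0.02264, so d_i1 = 44.18 cm.
The intermediate image is 44.18 cm to the right of lens 1, which is 84.3 − (44.18) = 40.12 cm to the left of lens 2, so d_o2 = +40.12 cm.
Lens 2: 1/d_i2 = 1/f₂ − 1/d_o2 = 1/(36.3) − 1/(40.12) = 0.002623, so d_i2 = 381 cm.
The final image is real, 381 cm to the right of lens 2 (overall magnification ≈ 2.0).

381 cm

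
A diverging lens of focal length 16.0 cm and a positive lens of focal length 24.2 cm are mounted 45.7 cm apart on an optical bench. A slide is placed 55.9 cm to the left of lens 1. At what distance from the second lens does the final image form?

Lens 1 is diverging, so f₁ = −16.0 cm.
Lens 1: 1/d_i1 = 1/f₁ − 1/d_o1 = 1/(-16.0) − 1/(55.9) = -0.08039, so d_i1 = -12.44 cm.
The intermediate image is 12.44 cm to the left of lens 1 (virtual), which is 45.7 − (-12.44) = 58.14 cm to the left of lens 2, so d_o2 = +58.14 cm.
Lens 2: 1/d_i2 = 1/f₂ − 1/d_o2 = 1/(24.2) − 1/(58.14) = 0.02412, so d_i2 = 41.5 cm.
The final image is real, 41.5 cm to the right of lens 2 (overall magnification ≈ -0.16).

41.5 cm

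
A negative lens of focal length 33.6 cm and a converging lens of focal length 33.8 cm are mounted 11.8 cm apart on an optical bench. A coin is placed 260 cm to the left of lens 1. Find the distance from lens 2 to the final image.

Lens 1 is diverging, so f₁ = −33.6 cm.
Lens 1: 1/d_i1 = 1/f₁ − 1/d_o1 = 1/(-33.6) − 1/(260) = -0.03361, so d_i1 = -29.75 cm.
The intermediate image is 29.75 cm to the left of lens 1 (virtual), which is 11.8 − (-29.75) = 41.55 cm to the left of lens 2, so d_o2 = +41.55 cm.
Lens 2: 1/d_i2 = 1/f₂ − 1/d_o2 = 1/(33.8) − 1/(41.55) = 0.005518, so d_i2 = 181 cm.
The final image is real, 181 cm to the right of lens 2 (overall magnification ≈ -0.50).

181 cm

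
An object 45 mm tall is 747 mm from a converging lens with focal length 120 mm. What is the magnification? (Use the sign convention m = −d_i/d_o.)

m = -0.191

1/d_i = 1/f − 1/d_o = 1/(120.0) − 1/(747) = 0.006995, so d_i = 143.0 mm.
m = −d_i/d_o = −(143.0)/(747) = -0.191.
The image is real, inverted and reduced, on the far side of the lens.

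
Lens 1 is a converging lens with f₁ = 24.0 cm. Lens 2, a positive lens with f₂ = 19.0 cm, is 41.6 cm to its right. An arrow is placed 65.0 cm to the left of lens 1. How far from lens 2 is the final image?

Lens 1: 1/d_i1 = 1/f₁ − 1/d_o1 = 1/(24.0) − 1/(65.0) = 0.02628, so d_i1 = 38.05 cm.
The intermediate image is 38.05 cm to the right of lens 1, which is 41.6 − (38.05) = 3.550 cm to the left of lens 2, so d_o2 = +3.550 cm.
Lens 2: 1/d_i2 = 1/f₂ − 1/d_o2 = 1/(19.0) − 1/(3.550) = -0.2291, so d_i2 = -4.37 cm.
The final image is virtual, 4.37 cm to the left of lens 2 (overall magnification ≈ -0.72).

4.37 cm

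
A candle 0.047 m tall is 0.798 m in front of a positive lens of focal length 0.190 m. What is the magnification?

m = -0.313

1/d_i = 1/f − 1/d_o = 1/(0.1900) − 1/(0.798) = 4.010, so d_i = 0.2494 m.
m = −d_i/d_o = −(0.2494)/(0.798) = -0.313.
The image is real, inverted and reduced, on the far side of the lens.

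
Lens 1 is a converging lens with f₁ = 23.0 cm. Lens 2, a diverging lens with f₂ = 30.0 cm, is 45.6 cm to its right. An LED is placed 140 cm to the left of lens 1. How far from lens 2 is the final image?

Lens 1: 1/d_i1 = 1/f₁ − 1/d_o1 = 1/(23.0) − 1/(140) = 0.03634, so d_i1 = 27.52 cm.
The intermediate image is 27.52 cm to the right of lens 1, which is 45.6 − (27.52) = 18.08 cm to the left of lens 2, so d_o2 = +18.08 cm.
Lens 2 is diverging, so f₂ = −30.0 cm.
Lens 2: 1/d_i2 = 1/f₂ − 1/d_o2 = 1/(-30.0) − 1/(18.08) = -0.08864, so d_i2 = -11.3 cm.
The final image is virtual, 11.3 cm to the left of lens 2 (overall magnification ≈ -0.12).

11.3 cm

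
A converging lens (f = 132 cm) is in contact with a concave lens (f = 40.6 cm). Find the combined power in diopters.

P₁ = 1/f₁ = 1/(1.32 m) = +0.7576 D; P₂ = 1/f₂ = 1/(-0.406 m) = -2.463 D.
For thin lenses in contact, P = P₁ + P₂ = (+0.7576) + (-2.463) = -1.71 D.

P = -1.71 D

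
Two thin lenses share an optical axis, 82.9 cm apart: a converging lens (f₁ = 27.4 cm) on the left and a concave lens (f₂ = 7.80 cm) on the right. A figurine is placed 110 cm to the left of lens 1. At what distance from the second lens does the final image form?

Lens 1: 1/d_i1 = 1/f₁ − 1/d_o1 = 1/(27.4) − 1/(110) = 0.02741, so d_i1 = 36.49 cm.
The intermediate image is 36.49 cm to the right of lens 1, which is 82.9 − (36.49) = 46.41 cm to the left of lens 2, so d_o2 = +46.41 cm.
Lens 2 is diverging, so f₂ = −7.80 cm.
Lens 2: 1/d_i2 = 1/f₂ − 1/d_o2 = 1/(-7.80) − 1/(46.41) = -0.1498, so d_i2 = -6.68 cm.
The final image is virtual, 6.68 cm to the left of lens 2 (overall magnification ≈ -0.048).

6.68 cm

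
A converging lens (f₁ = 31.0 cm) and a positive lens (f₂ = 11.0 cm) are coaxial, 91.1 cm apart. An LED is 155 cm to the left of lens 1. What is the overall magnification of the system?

m = +0.0665

Lens 1: 1/d_i1 = 1/(31.0) − 1/(155) = 0.02581, so d_i1 = 38.75 cm; m₁ = −d_i1/d_o1 = -0.2500.
d_o2 = 91.1 − (38.75) = 52.35 cm.
Lens 2: 1/d_i2 = 1/(11.0) − 1/(52.35) = 0.07181, so d_i2 = 13.93 cm; m₂ = −d_i2/d_o2 = -0.2660.
m = m₁·m₂ = (-0.2500)(-0.2660) = +0.0665.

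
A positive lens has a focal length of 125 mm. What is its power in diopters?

P = +8.00 D

f = 12.5 cm = 0.125 m.
P = 1/f = 1/(0.125 m) = +8.00 D.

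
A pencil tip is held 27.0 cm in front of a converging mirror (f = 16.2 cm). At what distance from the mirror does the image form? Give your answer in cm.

Mirror equation: 1/q = 1/f − 1/p = 1/(16.20) − 1/(27.0) = 0.06173 − 0.03704 = 0.02469, so q = 40.5 cm.
The image is real, inverted and enlarged, in front of the mirror.

40.5 cm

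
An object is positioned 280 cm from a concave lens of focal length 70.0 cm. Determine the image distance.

For a concave lens, f = -70.0 cm.
Lens equation: 1/v = 1/f − 1/u = 1/(-70.00) − 1/(280) = -0.01429 − 0.003571 = -0.01786, so v = -56.0 cm.
The image is virtual, upright and reduced, on the same side as the object.

56.0 cm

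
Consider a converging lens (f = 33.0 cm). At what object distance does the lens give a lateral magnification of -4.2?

40.9 cm

m = −d_i/d_o ⇒ d_i = −m·d_o.
1/f = 1/d_o + 1/d_i = 1/d_o − 1/(m·d_o) = (1 − 1/m)/d_o, so d_o = f(1 − 1/m) = (33.00)(1 − 1/(-4.2)) = 40.9 cm.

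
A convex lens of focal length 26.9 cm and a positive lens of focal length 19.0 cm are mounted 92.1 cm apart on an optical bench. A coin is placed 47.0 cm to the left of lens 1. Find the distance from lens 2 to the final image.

Lens 1: 1/d_i1 = 1/f₁ − 1/d_o1 = 1/(26.9) − 1/(47.0) = 0.01590, so d_i1 = 62.90 cm.
The intermediate image is 62.90 cm to the right of lens 1, which is 92.1 − (62.90) = 29.20 cm to the left of lens 2, so d_o2 = +29.20 cm.
Lens 2: 1/d_i2 = 1/f₂ − 1/d_o2 = 1/(19.0) − 1/(29.20) = 0.01839, so d_i2 = 54.4 cm.
The final image is real, 54.4 cm to the right of lens 2 (overall magnification ≈ 2.5).

54.4 cm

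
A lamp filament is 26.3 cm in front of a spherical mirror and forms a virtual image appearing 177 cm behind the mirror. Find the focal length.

Virtual image ⇒ d_i = −177 cm.
1/f = 1/d_o + 1/d_i = 1/(26.3) + 1/(-177) = 0.03237, so f = 30.9 cm.
Since f is positive, the spherical mirror is concave.

f = 30.9 cm (concave)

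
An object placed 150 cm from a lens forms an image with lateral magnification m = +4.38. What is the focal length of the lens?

m = −d_i/d_o ⇒ d_i = −m·d_o = −(+4.38)·(150) = -657.0 cm.
1/f = 1/d_o + 1/d_i = 1/(150) + 1/(-657.0) = 0.005145, so f = 194 cm.
Since f is positive, the lens is converging.

f = 194 cm (converging)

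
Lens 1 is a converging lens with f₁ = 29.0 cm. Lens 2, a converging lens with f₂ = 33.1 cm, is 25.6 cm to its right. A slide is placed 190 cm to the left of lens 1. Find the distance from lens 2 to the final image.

6.84 cm

Lens 1: 1/d_i1 = 1/f₁ − 1/d_o1 = 1/(29.0) − 1/(190) = 0.02922, so d_i1 = 34.22 cm.
The intermediate image is 34.22 cm to the right of lens 1, which lies 8.620 cm to the right of lens 2 — a virtual object — so d_o2 = −8.620 cm.
Lens 2: 1/d_i2 = 1/f₂ − 1/d_o2 = 1/(33.1) − 1/(-8.620) = 0.1462, so d_i2 = 6.84 cm.
The final image is real, 6.84 cm to the right of lens 2 (overall magnification ≈ -0.14).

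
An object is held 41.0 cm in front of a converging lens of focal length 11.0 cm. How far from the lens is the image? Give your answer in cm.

15.0 cm

Lens equation: 1/s_i = 1/f − 1/s_o = 1/(11.00) − 1/(41.0) = 0.09091 − 0.02439 = 0.06652, so s_i = 15.0 cm.
The image is real, inverted and reduced, on the far side of the lens.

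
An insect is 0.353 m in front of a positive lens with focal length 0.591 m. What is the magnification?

m = +2.48

1/d_i = 1/f − 1/d_o = 1/(0.5910) − 1/(0.353) = -1.141, so d_i = -0.8766 m.
m = −d_i/d_o = −(-0.8766)/(0.353) = +2.48.
The image is virtual, upright and enlarged, on the same side as the object.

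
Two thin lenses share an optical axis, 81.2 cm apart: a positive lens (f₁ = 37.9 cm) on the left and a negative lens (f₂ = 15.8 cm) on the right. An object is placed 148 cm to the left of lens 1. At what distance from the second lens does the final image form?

10.4 cm

Lens 1: 1/d_i1 = 1/f₁ − 1/d_o1 = 1/(37.9) − 1/(148) = 0.01963, so d_i1 = 50.95 cm.
The intermediate image is 50.95 cm to the right of lens 1, which is 81.2 − (50.95) = 30.25 cm to the left of lens 2, so d_o2 = +30.25 cm.
Lens 2 is diverging, so f₂ = −15.8 cm.
Lens 2: 1/d_i2 = 1/f₂ − 1/d_o2 = 1/(-15.8) − 1/(30.25) = -0.09635, so d_i2 = -10.4 cm.
The final image is virtual, 10.4 cm to the left of lens 2 (overall magnification ≈ -0.12).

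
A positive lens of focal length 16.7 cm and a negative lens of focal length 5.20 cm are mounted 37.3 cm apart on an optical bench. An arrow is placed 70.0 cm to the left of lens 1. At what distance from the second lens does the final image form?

Lens 1: 1/d_i1 = 1/f₁ − 1/d_o1 = 1/(16.7) − 1/(70.0) = 0.04559, so d_i1 = 21.93 cm.
The intermediate image is 21.93 cm to the right of lens 1, which is 37.3 − (21.93) = 15.37 cm to the left of lens 2, so d_o2 = +15.37 cm.
Lens 2 is diverging, so f₂ = −5.20 cm.
Lens 2: 1/d_i2 = 1/f₂ − 1/d_o2 = 1/(-5.20) − 1/(15.37) = -0.2574, so d_i2 = -3.89 cm.
The final image is virtual, 3.89 cm to the left of lens 2 (overall magnification ≈ -0.079).

3.89 cm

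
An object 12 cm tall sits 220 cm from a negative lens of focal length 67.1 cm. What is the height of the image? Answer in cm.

For a negative lens, f = -67.1 cm.
1/d_i = 1/f − 1/d_o = 1/(-67.10) − 1/(220) = -0.01945, so d_i = -51.42 cm.
m = −d_i/d_o = +0.2337.
|h_i| = |m|·h_o = 0.2337 × 12 = 2.80 cm. The image is virtual, upright and reduced, on the same side as the object.

2.80 cm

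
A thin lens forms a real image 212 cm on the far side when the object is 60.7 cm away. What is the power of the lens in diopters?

d_i = +212 cm.
1/f = 1/d_o + 1/d_i = 1/(60.7) + 1/(212) = 0.02119 cm⁻¹.
f = 47.19 cm = 0.4719 m, so P = 1/f = +2.12 D.

P = +2.12 D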